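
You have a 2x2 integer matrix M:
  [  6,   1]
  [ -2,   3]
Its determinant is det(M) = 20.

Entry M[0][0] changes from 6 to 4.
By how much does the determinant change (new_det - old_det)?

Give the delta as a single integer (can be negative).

Answer: -6

Derivation:
Cofactor C_00 = 3
Entry delta = 4 - 6 = -2
Det delta = entry_delta * cofactor = -2 * 3 = -6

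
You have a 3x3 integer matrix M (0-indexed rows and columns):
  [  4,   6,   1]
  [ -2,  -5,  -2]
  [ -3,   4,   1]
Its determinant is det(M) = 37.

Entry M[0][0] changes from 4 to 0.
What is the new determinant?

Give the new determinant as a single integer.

det is linear in row 0: changing M[0][0] by delta changes det by delta * cofactor(0,0).
Cofactor C_00 = (-1)^(0+0) * minor(0,0) = 3
Entry delta = 0 - 4 = -4
Det delta = -4 * 3 = -12
New det = 37 + -12 = 25

Answer: 25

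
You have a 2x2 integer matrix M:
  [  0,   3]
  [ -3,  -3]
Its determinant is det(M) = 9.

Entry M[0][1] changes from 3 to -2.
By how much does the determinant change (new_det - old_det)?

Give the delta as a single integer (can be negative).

Answer: -15

Derivation:
Cofactor C_01 = 3
Entry delta = -2 - 3 = -5
Det delta = entry_delta * cofactor = -5 * 3 = -15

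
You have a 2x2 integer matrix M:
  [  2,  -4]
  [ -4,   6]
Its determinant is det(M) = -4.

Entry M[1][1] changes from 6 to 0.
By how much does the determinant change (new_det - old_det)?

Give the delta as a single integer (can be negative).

Cofactor C_11 = 2
Entry delta = 0 - 6 = -6
Det delta = entry_delta * cofactor = -6 * 2 = -12

Answer: -12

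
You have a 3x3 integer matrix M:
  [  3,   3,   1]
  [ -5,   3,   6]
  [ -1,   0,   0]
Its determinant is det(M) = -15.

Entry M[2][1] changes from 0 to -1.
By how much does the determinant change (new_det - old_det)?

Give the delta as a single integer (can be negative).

Cofactor C_21 = -23
Entry delta = -1 - 0 = -1
Det delta = entry_delta * cofactor = -1 * -23 = 23

Answer: 23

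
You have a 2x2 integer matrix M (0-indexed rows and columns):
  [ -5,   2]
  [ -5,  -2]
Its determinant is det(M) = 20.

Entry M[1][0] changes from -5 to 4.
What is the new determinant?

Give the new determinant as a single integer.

Answer: 2

Derivation:
det is linear in row 1: changing M[1][0] by delta changes det by delta * cofactor(1,0).
Cofactor C_10 = (-1)^(1+0) * minor(1,0) = -2
Entry delta = 4 - -5 = 9
Det delta = 9 * -2 = -18
New det = 20 + -18 = 2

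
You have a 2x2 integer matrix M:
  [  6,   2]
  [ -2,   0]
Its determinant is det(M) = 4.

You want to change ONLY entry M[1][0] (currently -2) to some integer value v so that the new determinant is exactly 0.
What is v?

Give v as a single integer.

Answer: 0

Derivation:
det is linear in entry M[1][0]: det = old_det + (v - -2) * C_10
Cofactor C_10 = -2
Want det = 0: 4 + (v - -2) * -2 = 0
  (v - -2) = -4 / -2 = 2
  v = -2 + (2) = 0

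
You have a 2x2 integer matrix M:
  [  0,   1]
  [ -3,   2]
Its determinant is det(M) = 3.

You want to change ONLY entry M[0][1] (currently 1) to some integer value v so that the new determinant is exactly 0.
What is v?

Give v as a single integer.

Answer: 0

Derivation:
det is linear in entry M[0][1]: det = old_det + (v - 1) * C_01
Cofactor C_01 = 3
Want det = 0: 3 + (v - 1) * 3 = 0
  (v - 1) = -3 / 3 = -1
  v = 1 + (-1) = 0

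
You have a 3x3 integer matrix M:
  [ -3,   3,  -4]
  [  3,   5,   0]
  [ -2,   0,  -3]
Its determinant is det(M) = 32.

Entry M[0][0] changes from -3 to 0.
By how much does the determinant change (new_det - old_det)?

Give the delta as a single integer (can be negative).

Answer: -45

Derivation:
Cofactor C_00 = -15
Entry delta = 0 - -3 = 3
Det delta = entry_delta * cofactor = 3 * -15 = -45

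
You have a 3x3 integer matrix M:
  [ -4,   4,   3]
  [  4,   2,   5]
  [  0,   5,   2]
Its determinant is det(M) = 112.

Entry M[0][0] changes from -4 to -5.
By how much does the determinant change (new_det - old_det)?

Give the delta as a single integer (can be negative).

Answer: 21

Derivation:
Cofactor C_00 = -21
Entry delta = -5 - -4 = -1
Det delta = entry_delta * cofactor = -1 * -21 = 21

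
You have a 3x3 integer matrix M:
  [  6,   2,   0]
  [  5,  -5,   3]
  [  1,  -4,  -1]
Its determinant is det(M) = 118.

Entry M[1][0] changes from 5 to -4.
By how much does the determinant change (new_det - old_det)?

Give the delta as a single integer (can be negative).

Answer: -18

Derivation:
Cofactor C_10 = 2
Entry delta = -4 - 5 = -9
Det delta = entry_delta * cofactor = -9 * 2 = -18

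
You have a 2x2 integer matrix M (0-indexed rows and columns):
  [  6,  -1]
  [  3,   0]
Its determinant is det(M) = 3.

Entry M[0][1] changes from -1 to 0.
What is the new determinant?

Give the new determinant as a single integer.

Answer: 0

Derivation:
det is linear in row 0: changing M[0][1] by delta changes det by delta * cofactor(0,1).
Cofactor C_01 = (-1)^(0+1) * minor(0,1) = -3
Entry delta = 0 - -1 = 1
Det delta = 1 * -3 = -3
New det = 3 + -3 = 0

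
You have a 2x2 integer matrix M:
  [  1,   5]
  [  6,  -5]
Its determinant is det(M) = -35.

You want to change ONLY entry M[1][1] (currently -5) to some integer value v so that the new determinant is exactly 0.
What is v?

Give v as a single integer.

det is linear in entry M[1][1]: det = old_det + (v - -5) * C_11
Cofactor C_11 = 1
Want det = 0: -35 + (v - -5) * 1 = 0
  (v - -5) = 35 / 1 = 35
  v = -5 + (35) = 30

Answer: 30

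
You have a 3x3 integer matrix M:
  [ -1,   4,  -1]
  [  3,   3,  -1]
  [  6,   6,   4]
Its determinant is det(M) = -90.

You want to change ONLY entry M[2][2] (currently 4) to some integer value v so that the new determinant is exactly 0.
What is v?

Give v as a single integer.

det is linear in entry M[2][2]: det = old_det + (v - 4) * C_22
Cofactor C_22 = -15
Want det = 0: -90 + (v - 4) * -15 = 0
  (v - 4) = 90 / -15 = -6
  v = 4 + (-6) = -2

Answer: -2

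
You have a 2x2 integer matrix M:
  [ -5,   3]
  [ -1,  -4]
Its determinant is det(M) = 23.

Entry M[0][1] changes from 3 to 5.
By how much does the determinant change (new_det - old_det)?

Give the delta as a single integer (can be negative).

Cofactor C_01 = 1
Entry delta = 5 - 3 = 2
Det delta = entry_delta * cofactor = 2 * 1 = 2

Answer: 2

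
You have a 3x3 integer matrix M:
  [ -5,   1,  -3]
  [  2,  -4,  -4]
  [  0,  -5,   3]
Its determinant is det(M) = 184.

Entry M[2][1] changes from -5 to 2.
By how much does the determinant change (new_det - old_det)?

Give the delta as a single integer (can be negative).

Cofactor C_21 = -26
Entry delta = 2 - -5 = 7
Det delta = entry_delta * cofactor = 7 * -26 = -182

Answer: -182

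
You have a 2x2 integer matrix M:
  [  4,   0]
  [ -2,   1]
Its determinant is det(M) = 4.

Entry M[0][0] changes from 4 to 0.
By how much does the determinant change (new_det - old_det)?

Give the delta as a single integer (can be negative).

Answer: -4

Derivation:
Cofactor C_00 = 1
Entry delta = 0 - 4 = -4
Det delta = entry_delta * cofactor = -4 * 1 = -4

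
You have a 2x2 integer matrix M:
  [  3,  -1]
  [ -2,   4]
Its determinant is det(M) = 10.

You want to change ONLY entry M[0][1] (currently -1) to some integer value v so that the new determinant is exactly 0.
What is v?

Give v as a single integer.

Answer: -6

Derivation:
det is linear in entry M[0][1]: det = old_det + (v - -1) * C_01
Cofactor C_01 = 2
Want det = 0: 10 + (v - -1) * 2 = 0
  (v - -1) = -10 / 2 = -5
  v = -1 + (-5) = -6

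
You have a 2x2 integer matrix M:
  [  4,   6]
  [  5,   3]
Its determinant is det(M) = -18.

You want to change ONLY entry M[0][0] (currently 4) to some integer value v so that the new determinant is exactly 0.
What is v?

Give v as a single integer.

det is linear in entry M[0][0]: det = old_det + (v - 4) * C_00
Cofactor C_00 = 3
Want det = 0: -18 + (v - 4) * 3 = 0
  (v - 4) = 18 / 3 = 6
  v = 4 + (6) = 10

Answer: 10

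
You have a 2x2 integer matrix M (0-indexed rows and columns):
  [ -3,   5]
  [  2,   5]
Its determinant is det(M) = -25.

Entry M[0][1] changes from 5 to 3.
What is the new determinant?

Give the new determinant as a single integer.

det is linear in row 0: changing M[0][1] by delta changes det by delta * cofactor(0,1).
Cofactor C_01 = (-1)^(0+1) * minor(0,1) = -2
Entry delta = 3 - 5 = -2
Det delta = -2 * -2 = 4
New det = -25 + 4 = -21

Answer: -21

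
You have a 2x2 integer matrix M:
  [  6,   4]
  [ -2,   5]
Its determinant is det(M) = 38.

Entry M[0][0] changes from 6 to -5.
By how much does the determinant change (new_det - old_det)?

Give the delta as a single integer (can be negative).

Cofactor C_00 = 5
Entry delta = -5 - 6 = -11
Det delta = entry_delta * cofactor = -11 * 5 = -55

Answer: -55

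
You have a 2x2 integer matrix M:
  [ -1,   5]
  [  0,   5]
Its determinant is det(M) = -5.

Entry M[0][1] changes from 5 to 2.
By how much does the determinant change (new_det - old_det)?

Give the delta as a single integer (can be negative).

Answer: 0

Derivation:
Cofactor C_01 = 0
Entry delta = 2 - 5 = -3
Det delta = entry_delta * cofactor = -3 * 0 = 0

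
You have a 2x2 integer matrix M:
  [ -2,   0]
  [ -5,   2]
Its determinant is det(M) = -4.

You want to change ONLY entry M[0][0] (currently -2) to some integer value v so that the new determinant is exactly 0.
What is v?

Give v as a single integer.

Answer: 0

Derivation:
det is linear in entry M[0][0]: det = old_det + (v - -2) * C_00
Cofactor C_00 = 2
Want det = 0: -4 + (v - -2) * 2 = 0
  (v - -2) = 4 / 2 = 2
  v = -2 + (2) = 0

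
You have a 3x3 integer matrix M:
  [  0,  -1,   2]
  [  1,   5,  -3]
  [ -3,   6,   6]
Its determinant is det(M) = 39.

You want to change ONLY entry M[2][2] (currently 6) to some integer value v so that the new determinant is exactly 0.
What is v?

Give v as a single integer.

det is linear in entry M[2][2]: det = old_det + (v - 6) * C_22
Cofactor C_22 = 1
Want det = 0: 39 + (v - 6) * 1 = 0
  (v - 6) = -39 / 1 = -39
  v = 6 + (-39) = -33

Answer: -33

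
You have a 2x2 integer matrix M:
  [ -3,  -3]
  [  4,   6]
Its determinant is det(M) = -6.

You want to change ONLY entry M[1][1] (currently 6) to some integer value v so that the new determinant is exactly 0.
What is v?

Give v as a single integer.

Answer: 4

Derivation:
det is linear in entry M[1][1]: det = old_det + (v - 6) * C_11
Cofactor C_11 = -3
Want det = 0: -6 + (v - 6) * -3 = 0
  (v - 6) = 6 / -3 = -2
  v = 6 + (-2) = 4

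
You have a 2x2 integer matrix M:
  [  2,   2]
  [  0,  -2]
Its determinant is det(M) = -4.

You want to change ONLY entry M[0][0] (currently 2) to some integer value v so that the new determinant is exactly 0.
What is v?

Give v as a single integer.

det is linear in entry M[0][0]: det = old_det + (v - 2) * C_00
Cofactor C_00 = -2
Want det = 0: -4 + (v - 2) * -2 = 0
  (v - 2) = 4 / -2 = -2
  v = 2 + (-2) = 0

Answer: 0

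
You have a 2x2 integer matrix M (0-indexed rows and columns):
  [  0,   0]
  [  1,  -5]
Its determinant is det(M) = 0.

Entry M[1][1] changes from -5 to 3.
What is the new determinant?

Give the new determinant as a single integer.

det is linear in row 1: changing M[1][1] by delta changes det by delta * cofactor(1,1).
Cofactor C_11 = (-1)^(1+1) * minor(1,1) = 0
Entry delta = 3 - -5 = 8
Det delta = 8 * 0 = 0
New det = 0 + 0 = 0

Answer: 0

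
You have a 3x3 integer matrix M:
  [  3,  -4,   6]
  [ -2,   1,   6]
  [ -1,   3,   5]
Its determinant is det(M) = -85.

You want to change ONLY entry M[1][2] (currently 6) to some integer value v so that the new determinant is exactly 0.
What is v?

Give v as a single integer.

det is linear in entry M[1][2]: det = old_det + (v - 6) * C_12
Cofactor C_12 = -5
Want det = 0: -85 + (v - 6) * -5 = 0
  (v - 6) = 85 / -5 = -17
  v = 6 + (-17) = -11

Answer: -11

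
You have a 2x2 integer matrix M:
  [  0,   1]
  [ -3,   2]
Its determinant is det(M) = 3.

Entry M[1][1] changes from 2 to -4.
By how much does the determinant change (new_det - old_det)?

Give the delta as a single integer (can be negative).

Cofactor C_11 = 0
Entry delta = -4 - 2 = -6
Det delta = entry_delta * cofactor = -6 * 0 = 0

Answer: 0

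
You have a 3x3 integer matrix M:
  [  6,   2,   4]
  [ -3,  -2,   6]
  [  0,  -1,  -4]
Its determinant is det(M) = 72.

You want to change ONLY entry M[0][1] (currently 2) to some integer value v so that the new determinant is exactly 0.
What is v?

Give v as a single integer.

det is linear in entry M[0][1]: det = old_det + (v - 2) * C_01
Cofactor C_01 = -12
Want det = 0: 72 + (v - 2) * -12 = 0
  (v - 2) = -72 / -12 = 6
  v = 2 + (6) = 8

Answer: 8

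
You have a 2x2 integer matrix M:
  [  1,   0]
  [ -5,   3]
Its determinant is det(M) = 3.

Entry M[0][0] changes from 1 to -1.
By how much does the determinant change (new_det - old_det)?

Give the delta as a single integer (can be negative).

Answer: -6

Derivation:
Cofactor C_00 = 3
Entry delta = -1 - 1 = -2
Det delta = entry_delta * cofactor = -2 * 3 = -6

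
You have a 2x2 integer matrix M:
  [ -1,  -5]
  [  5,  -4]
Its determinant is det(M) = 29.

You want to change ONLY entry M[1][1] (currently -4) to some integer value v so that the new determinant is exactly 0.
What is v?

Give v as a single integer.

det is linear in entry M[1][1]: det = old_det + (v - -4) * C_11
Cofactor C_11 = -1
Want det = 0: 29 + (v - -4) * -1 = 0
  (v - -4) = -29 / -1 = 29
  v = -4 + (29) = 25

Answer: 25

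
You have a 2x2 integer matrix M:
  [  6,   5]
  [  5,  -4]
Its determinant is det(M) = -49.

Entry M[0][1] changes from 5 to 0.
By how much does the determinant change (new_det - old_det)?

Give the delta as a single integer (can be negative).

Cofactor C_01 = -5
Entry delta = 0 - 5 = -5
Det delta = entry_delta * cofactor = -5 * -5 = 25

Answer: 25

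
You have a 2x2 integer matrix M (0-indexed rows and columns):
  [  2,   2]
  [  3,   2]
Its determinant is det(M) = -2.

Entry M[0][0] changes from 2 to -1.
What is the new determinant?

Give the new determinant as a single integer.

det is linear in row 0: changing M[0][0] by delta changes det by delta * cofactor(0,0).
Cofactor C_00 = (-1)^(0+0) * minor(0,0) = 2
Entry delta = -1 - 2 = -3
Det delta = -3 * 2 = -6
New det = -2 + -6 = -8

Answer: -8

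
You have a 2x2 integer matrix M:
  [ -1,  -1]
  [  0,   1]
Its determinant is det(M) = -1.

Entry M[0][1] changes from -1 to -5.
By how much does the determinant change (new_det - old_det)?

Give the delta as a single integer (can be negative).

Cofactor C_01 = 0
Entry delta = -5 - -1 = -4
Det delta = entry_delta * cofactor = -4 * 0 = 0

Answer: 0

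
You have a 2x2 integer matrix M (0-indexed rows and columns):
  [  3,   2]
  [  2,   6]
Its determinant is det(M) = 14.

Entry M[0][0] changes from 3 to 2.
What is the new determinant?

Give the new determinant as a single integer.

det is linear in row 0: changing M[0][0] by delta changes det by delta * cofactor(0,0).
Cofactor C_00 = (-1)^(0+0) * minor(0,0) = 6
Entry delta = 2 - 3 = -1
Det delta = -1 * 6 = -6
New det = 14 + -6 = 8

Answer: 8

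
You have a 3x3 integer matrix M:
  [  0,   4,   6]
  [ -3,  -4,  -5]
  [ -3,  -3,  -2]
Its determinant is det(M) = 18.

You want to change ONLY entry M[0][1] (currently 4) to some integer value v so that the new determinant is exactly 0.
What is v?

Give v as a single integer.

Answer: 2

Derivation:
det is linear in entry M[0][1]: det = old_det + (v - 4) * C_01
Cofactor C_01 = 9
Want det = 0: 18 + (v - 4) * 9 = 0
  (v - 4) = -18 / 9 = -2
  v = 4 + (-2) = 2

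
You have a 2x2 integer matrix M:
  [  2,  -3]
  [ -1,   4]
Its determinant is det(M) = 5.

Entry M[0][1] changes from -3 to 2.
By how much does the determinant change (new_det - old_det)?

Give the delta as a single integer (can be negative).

Cofactor C_01 = 1
Entry delta = 2 - -3 = 5
Det delta = entry_delta * cofactor = 5 * 1 = 5

Answer: 5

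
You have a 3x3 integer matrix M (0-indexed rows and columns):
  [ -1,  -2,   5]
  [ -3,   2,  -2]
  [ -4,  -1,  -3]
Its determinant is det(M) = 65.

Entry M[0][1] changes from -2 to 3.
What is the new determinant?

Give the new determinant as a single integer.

Answer: 60

Derivation:
det is linear in row 0: changing M[0][1] by delta changes det by delta * cofactor(0,1).
Cofactor C_01 = (-1)^(0+1) * minor(0,1) = -1
Entry delta = 3 - -2 = 5
Det delta = 5 * -1 = -5
New det = 65 + -5 = 60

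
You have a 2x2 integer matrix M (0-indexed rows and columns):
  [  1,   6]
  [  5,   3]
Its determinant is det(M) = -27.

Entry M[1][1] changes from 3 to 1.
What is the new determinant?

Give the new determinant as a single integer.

Answer: -29

Derivation:
det is linear in row 1: changing M[1][1] by delta changes det by delta * cofactor(1,1).
Cofactor C_11 = (-1)^(1+1) * minor(1,1) = 1
Entry delta = 1 - 3 = -2
Det delta = -2 * 1 = -2
New det = -27 + -2 = -29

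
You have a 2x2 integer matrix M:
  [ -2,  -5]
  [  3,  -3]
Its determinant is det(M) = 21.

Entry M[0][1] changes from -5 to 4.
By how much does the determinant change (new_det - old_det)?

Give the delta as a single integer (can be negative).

Cofactor C_01 = -3
Entry delta = 4 - -5 = 9
Det delta = entry_delta * cofactor = 9 * -3 = -27

Answer: -27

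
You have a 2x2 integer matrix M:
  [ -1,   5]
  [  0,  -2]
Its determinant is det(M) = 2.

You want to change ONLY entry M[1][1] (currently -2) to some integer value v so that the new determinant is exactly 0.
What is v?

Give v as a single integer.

det is linear in entry M[1][1]: det = old_det + (v - -2) * C_11
Cofactor C_11 = -1
Want det = 0: 2 + (v - -2) * -1 = 0
  (v - -2) = -2 / -1 = 2
  v = -2 + (2) = 0

Answer: 0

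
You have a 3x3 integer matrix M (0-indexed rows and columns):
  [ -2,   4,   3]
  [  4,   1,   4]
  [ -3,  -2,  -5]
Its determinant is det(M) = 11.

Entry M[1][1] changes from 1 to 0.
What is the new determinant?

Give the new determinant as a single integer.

Answer: -8

Derivation:
det is linear in row 1: changing M[1][1] by delta changes det by delta * cofactor(1,1).
Cofactor C_11 = (-1)^(1+1) * minor(1,1) = 19
Entry delta = 0 - 1 = -1
Det delta = -1 * 19 = -19
New det = 11 + -19 = -8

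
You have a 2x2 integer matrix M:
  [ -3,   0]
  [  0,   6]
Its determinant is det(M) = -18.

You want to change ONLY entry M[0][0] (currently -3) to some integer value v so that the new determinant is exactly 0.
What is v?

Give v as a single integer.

Answer: 0

Derivation:
det is linear in entry M[0][0]: det = old_det + (v - -3) * C_00
Cofactor C_00 = 6
Want det = 0: -18 + (v - -3) * 6 = 0
  (v - -3) = 18 / 6 = 3
  v = -3 + (3) = 0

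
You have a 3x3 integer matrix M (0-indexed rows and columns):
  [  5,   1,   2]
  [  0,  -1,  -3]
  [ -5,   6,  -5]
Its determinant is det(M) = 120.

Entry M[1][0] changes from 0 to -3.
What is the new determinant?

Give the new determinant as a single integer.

det is linear in row 1: changing M[1][0] by delta changes det by delta * cofactor(1,0).
Cofactor C_10 = (-1)^(1+0) * minor(1,0) = 17
Entry delta = -3 - 0 = -3
Det delta = -3 * 17 = -51
New det = 120 + -51 = 69

Answer: 69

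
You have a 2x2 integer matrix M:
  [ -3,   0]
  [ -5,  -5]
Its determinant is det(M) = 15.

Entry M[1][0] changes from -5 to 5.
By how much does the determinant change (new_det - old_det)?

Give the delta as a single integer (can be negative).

Cofactor C_10 = 0
Entry delta = 5 - -5 = 10
Det delta = entry_delta * cofactor = 10 * 0 = 0

Answer: 0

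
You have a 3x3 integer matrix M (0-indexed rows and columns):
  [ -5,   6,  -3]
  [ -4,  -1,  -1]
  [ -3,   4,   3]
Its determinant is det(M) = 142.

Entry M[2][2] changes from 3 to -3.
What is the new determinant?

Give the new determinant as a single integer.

Answer: -32

Derivation:
det is linear in row 2: changing M[2][2] by delta changes det by delta * cofactor(2,2).
Cofactor C_22 = (-1)^(2+2) * minor(2,2) = 29
Entry delta = -3 - 3 = -6
Det delta = -6 * 29 = -174
New det = 142 + -174 = -32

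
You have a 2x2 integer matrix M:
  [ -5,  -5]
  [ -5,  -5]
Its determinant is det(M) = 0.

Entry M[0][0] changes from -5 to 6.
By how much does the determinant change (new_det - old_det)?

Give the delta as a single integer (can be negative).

Answer: -55

Derivation:
Cofactor C_00 = -5
Entry delta = 6 - -5 = 11
Det delta = entry_delta * cofactor = 11 * -5 = -55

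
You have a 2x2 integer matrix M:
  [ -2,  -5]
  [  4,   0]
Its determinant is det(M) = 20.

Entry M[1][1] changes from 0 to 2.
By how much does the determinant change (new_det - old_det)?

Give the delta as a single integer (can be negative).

Answer: -4

Derivation:
Cofactor C_11 = -2
Entry delta = 2 - 0 = 2
Det delta = entry_delta * cofactor = 2 * -2 = -4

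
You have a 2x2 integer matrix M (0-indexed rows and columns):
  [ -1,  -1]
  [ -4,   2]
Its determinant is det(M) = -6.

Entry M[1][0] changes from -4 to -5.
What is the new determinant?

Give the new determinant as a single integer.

det is linear in row 1: changing M[1][0] by delta changes det by delta * cofactor(1,0).
Cofactor C_10 = (-1)^(1+0) * minor(1,0) = 1
Entry delta = -5 - -4 = -1
Det delta = -1 * 1 = -1
New det = -6 + -1 = -7

Answer: -7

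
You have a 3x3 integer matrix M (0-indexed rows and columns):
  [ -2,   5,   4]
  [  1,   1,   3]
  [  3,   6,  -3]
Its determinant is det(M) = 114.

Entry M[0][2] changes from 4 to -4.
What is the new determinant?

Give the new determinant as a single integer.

Answer: 90

Derivation:
det is linear in row 0: changing M[0][2] by delta changes det by delta * cofactor(0,2).
Cofactor C_02 = (-1)^(0+2) * minor(0,2) = 3
Entry delta = -4 - 4 = -8
Det delta = -8 * 3 = -24
New det = 114 + -24 = 90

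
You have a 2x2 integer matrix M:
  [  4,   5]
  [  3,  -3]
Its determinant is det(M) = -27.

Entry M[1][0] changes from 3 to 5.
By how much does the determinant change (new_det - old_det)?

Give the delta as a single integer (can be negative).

Cofactor C_10 = -5
Entry delta = 5 - 3 = 2
Det delta = entry_delta * cofactor = 2 * -5 = -10

Answer: -10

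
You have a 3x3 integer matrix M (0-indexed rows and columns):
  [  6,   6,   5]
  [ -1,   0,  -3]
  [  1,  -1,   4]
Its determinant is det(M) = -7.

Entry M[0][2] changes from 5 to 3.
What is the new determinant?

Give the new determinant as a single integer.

det is linear in row 0: changing M[0][2] by delta changes det by delta * cofactor(0,2).
Cofactor C_02 = (-1)^(0+2) * minor(0,2) = 1
Entry delta = 3 - 5 = -2
Det delta = -2 * 1 = -2
New det = -7 + -2 = -9

Answer: -9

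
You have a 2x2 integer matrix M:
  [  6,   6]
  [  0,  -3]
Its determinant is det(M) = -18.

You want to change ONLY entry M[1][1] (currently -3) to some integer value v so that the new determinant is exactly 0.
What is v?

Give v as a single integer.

Answer: 0

Derivation:
det is linear in entry M[1][1]: det = old_det + (v - -3) * C_11
Cofactor C_11 = 6
Want det = 0: -18 + (v - -3) * 6 = 0
  (v - -3) = 18 / 6 = 3
  v = -3 + (3) = 0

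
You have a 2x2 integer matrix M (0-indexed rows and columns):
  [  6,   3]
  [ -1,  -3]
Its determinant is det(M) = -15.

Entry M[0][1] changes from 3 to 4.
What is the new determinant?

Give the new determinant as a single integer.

Answer: -14

Derivation:
det is linear in row 0: changing M[0][1] by delta changes det by delta * cofactor(0,1).
Cofactor C_01 = (-1)^(0+1) * minor(0,1) = 1
Entry delta = 4 - 3 = 1
Det delta = 1 * 1 = 1
New det = -15 + 1 = -14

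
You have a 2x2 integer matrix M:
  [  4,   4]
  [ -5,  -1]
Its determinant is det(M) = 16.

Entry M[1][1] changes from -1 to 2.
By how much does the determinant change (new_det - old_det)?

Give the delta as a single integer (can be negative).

Answer: 12

Derivation:
Cofactor C_11 = 4
Entry delta = 2 - -1 = 3
Det delta = entry_delta * cofactor = 3 * 4 = 12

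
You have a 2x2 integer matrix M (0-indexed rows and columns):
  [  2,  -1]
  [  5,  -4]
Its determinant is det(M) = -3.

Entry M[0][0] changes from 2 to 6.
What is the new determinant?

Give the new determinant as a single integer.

det is linear in row 0: changing M[0][0] by delta changes det by delta * cofactor(0,0).
Cofactor C_00 = (-1)^(0+0) * minor(0,0) = -4
Entry delta = 6 - 2 = 4
Det delta = 4 * -4 = -16
New det = -3 + -16 = -19

Answer: -19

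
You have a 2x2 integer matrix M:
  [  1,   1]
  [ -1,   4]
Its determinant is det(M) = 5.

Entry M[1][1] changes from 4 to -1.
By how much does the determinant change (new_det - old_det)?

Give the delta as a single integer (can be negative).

Answer: -5

Derivation:
Cofactor C_11 = 1
Entry delta = -1 - 4 = -5
Det delta = entry_delta * cofactor = -5 * 1 = -5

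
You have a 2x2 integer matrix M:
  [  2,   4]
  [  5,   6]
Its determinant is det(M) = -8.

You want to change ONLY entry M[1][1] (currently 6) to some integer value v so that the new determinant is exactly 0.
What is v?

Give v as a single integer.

Answer: 10

Derivation:
det is linear in entry M[1][1]: det = old_det + (v - 6) * C_11
Cofactor C_11 = 2
Want det = 0: -8 + (v - 6) * 2 = 0
  (v - 6) = 8 / 2 = 4
  v = 6 + (4) = 10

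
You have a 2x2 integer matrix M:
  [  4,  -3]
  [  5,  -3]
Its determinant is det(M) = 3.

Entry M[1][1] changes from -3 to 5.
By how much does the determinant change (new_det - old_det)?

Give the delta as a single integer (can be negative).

Answer: 32

Derivation:
Cofactor C_11 = 4
Entry delta = 5 - -3 = 8
Det delta = entry_delta * cofactor = 8 * 4 = 32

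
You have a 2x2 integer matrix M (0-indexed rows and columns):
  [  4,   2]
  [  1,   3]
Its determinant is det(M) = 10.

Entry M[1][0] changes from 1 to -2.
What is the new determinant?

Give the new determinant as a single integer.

Answer: 16

Derivation:
det is linear in row 1: changing M[1][0] by delta changes det by delta * cofactor(1,0).
Cofactor C_10 = (-1)^(1+0) * minor(1,0) = -2
Entry delta = -2 - 1 = -3
Det delta = -3 * -2 = 6
New det = 10 + 6 = 16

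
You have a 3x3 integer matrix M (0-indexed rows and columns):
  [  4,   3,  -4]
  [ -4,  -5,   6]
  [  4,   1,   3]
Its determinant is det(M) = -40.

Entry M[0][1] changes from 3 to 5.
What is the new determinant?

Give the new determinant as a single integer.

Answer: 32

Derivation:
det is linear in row 0: changing M[0][1] by delta changes det by delta * cofactor(0,1).
Cofactor C_01 = (-1)^(0+1) * minor(0,1) = 36
Entry delta = 5 - 3 = 2
Det delta = 2 * 36 = 72
New det = -40 + 72 = 32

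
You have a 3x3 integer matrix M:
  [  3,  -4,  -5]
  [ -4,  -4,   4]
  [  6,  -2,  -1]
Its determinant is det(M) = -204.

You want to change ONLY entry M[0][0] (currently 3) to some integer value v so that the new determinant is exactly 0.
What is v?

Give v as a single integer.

Answer: 20

Derivation:
det is linear in entry M[0][0]: det = old_det + (v - 3) * C_00
Cofactor C_00 = 12
Want det = 0: -204 + (v - 3) * 12 = 0
  (v - 3) = 204 / 12 = 17
  v = 3 + (17) = 20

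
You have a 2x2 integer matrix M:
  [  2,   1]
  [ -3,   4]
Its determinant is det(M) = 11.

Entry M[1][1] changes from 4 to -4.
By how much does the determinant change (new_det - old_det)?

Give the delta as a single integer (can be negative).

Answer: -16

Derivation:
Cofactor C_11 = 2
Entry delta = -4 - 4 = -8
Det delta = entry_delta * cofactor = -8 * 2 = -16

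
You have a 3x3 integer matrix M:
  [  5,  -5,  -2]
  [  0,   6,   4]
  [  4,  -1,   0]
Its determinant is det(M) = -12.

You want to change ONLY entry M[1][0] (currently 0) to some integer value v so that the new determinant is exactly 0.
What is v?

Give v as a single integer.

det is linear in entry M[1][0]: det = old_det + (v - 0) * C_10
Cofactor C_10 = 2
Want det = 0: -12 + (v - 0) * 2 = 0
  (v - 0) = 12 / 2 = 6
  v = 0 + (6) = 6

Answer: 6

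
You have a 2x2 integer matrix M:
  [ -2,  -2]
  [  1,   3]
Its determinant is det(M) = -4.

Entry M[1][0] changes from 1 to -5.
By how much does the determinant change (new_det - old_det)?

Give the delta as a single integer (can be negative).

Cofactor C_10 = 2
Entry delta = -5 - 1 = -6
Det delta = entry_delta * cofactor = -6 * 2 = -12

Answer: -12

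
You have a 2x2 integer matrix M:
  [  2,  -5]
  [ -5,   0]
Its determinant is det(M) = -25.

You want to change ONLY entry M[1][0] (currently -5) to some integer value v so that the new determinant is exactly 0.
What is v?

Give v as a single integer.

Answer: 0

Derivation:
det is linear in entry M[1][0]: det = old_det + (v - -5) * C_10
Cofactor C_10 = 5
Want det = 0: -25 + (v - -5) * 5 = 0
  (v - -5) = 25 / 5 = 5
  v = -5 + (5) = 0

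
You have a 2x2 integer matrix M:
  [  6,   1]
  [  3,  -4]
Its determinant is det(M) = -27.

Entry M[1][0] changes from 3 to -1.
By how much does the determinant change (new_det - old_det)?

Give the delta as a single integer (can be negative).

Cofactor C_10 = -1
Entry delta = -1 - 3 = -4
Det delta = entry_delta * cofactor = -4 * -1 = 4

Answer: 4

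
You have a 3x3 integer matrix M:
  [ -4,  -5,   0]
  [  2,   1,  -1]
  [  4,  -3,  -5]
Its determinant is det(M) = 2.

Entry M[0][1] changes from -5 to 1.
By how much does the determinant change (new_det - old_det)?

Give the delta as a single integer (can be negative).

Cofactor C_01 = 6
Entry delta = 1 - -5 = 6
Det delta = entry_delta * cofactor = 6 * 6 = 36

Answer: 36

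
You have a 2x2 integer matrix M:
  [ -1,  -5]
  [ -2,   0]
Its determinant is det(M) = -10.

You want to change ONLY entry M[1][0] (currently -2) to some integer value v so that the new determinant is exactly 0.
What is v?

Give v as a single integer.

Answer: 0

Derivation:
det is linear in entry M[1][0]: det = old_det + (v - -2) * C_10
Cofactor C_10 = 5
Want det = 0: -10 + (v - -2) * 5 = 0
  (v - -2) = 10 / 5 = 2
  v = -2 + (2) = 0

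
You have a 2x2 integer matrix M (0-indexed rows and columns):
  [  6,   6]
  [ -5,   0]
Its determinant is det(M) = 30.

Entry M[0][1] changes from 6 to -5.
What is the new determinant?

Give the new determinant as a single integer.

Answer: -25

Derivation:
det is linear in row 0: changing M[0][1] by delta changes det by delta * cofactor(0,1).
Cofactor C_01 = (-1)^(0+1) * minor(0,1) = 5
Entry delta = -5 - 6 = -11
Det delta = -11 * 5 = -55
New det = 30 + -55 = -25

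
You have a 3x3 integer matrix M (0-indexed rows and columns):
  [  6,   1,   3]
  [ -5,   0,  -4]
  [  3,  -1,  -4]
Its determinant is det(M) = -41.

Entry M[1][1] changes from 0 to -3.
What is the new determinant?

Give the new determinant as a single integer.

Answer: 58

Derivation:
det is linear in row 1: changing M[1][1] by delta changes det by delta * cofactor(1,1).
Cofactor C_11 = (-1)^(1+1) * minor(1,1) = -33
Entry delta = -3 - 0 = -3
Det delta = -3 * -33 = 99
New det = -41 + 99 = 58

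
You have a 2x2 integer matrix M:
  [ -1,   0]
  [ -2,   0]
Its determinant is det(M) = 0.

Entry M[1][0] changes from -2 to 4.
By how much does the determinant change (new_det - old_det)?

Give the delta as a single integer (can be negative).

Answer: 0

Derivation:
Cofactor C_10 = 0
Entry delta = 4 - -2 = 6
Det delta = entry_delta * cofactor = 6 * 0 = 0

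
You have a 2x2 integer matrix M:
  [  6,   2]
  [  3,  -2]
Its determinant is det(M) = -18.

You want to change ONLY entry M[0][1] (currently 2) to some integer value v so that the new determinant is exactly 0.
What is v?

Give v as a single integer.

Answer: -4

Derivation:
det is linear in entry M[0][1]: det = old_det + (v - 2) * C_01
Cofactor C_01 = -3
Want det = 0: -18 + (v - 2) * -3 = 0
  (v - 2) = 18 / -3 = -6
  v = 2 + (-6) = -4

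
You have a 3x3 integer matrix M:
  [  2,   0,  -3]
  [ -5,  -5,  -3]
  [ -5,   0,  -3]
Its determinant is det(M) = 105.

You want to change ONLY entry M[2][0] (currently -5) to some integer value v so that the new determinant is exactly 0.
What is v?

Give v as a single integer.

det is linear in entry M[2][0]: det = old_det + (v - -5) * C_20
Cofactor C_20 = -15
Want det = 0: 105 + (v - -5) * -15 = 0
  (v - -5) = -105 / -15 = 7
  v = -5 + (7) = 2

Answer: 2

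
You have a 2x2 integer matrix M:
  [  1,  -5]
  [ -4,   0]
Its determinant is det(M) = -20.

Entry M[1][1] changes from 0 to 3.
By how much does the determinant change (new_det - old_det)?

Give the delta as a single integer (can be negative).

Cofactor C_11 = 1
Entry delta = 3 - 0 = 3
Det delta = entry_delta * cofactor = 3 * 1 = 3

Answer: 3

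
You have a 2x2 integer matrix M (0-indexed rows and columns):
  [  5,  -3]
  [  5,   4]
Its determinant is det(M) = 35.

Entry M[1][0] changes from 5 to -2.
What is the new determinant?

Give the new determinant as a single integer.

det is linear in row 1: changing M[1][0] by delta changes det by delta * cofactor(1,0).
Cofactor C_10 = (-1)^(1+0) * minor(1,0) = 3
Entry delta = -2 - 5 = -7
Det delta = -7 * 3 = -21
New det = 35 + -21 = 14

Answer: 14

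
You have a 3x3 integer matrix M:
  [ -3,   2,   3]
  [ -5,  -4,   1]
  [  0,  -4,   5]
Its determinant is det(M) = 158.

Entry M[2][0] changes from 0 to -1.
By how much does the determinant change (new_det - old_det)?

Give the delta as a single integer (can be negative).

Cofactor C_20 = 14
Entry delta = -1 - 0 = -1
Det delta = entry_delta * cofactor = -1 * 14 = -14

Answer: -14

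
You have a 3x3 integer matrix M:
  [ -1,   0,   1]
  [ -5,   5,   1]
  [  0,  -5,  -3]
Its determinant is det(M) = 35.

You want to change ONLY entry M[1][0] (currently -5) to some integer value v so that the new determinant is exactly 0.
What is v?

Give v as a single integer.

Answer: 2

Derivation:
det is linear in entry M[1][0]: det = old_det + (v - -5) * C_10
Cofactor C_10 = -5
Want det = 0: 35 + (v - -5) * -5 = 0
  (v - -5) = -35 / -5 = 7
  v = -5 + (7) = 2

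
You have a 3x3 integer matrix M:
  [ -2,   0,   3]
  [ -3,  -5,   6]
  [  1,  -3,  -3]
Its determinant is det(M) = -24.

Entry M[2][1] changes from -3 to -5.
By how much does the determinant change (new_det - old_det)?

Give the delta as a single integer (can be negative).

Answer: -6

Derivation:
Cofactor C_21 = 3
Entry delta = -5 - -3 = -2
Det delta = entry_delta * cofactor = -2 * 3 = -6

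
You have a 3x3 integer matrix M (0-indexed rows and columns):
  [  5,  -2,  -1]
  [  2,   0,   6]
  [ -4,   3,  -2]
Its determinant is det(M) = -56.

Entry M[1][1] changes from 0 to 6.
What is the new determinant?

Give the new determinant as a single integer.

det is linear in row 1: changing M[1][1] by delta changes det by delta * cofactor(1,1).
Cofactor C_11 = (-1)^(1+1) * minor(1,1) = -14
Entry delta = 6 - 0 = 6
Det delta = 6 * -14 = -84
New det = -56 + -84 = -140

Answer: -140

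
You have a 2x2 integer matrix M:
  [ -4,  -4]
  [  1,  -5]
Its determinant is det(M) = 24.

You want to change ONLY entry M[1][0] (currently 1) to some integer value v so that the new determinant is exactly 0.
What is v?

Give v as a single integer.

Answer: -5

Derivation:
det is linear in entry M[1][0]: det = old_det + (v - 1) * C_10
Cofactor C_10 = 4
Want det = 0: 24 + (v - 1) * 4 = 0
  (v - 1) = -24 / 4 = -6
  v = 1 + (-6) = -5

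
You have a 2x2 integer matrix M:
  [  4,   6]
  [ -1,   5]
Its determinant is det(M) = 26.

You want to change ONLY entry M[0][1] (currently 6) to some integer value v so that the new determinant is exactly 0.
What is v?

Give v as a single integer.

Answer: -20

Derivation:
det is linear in entry M[0][1]: det = old_det + (v - 6) * C_01
Cofactor C_01 = 1
Want det = 0: 26 + (v - 6) * 1 = 0
  (v - 6) = -26 / 1 = -26
  v = 6 + (-26) = -20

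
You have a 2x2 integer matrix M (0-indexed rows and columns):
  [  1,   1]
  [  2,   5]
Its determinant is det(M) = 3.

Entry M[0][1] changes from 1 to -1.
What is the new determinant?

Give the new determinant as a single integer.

Answer: 7

Derivation:
det is linear in row 0: changing M[0][1] by delta changes det by delta * cofactor(0,1).
Cofactor C_01 = (-1)^(0+1) * minor(0,1) = -2
Entry delta = -1 - 1 = -2
Det delta = -2 * -2 = 4
New det = 3 + 4 = 7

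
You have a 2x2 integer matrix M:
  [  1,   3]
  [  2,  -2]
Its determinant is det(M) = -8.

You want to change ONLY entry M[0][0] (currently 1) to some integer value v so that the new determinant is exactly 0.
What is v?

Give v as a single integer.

Answer: -3

Derivation:
det is linear in entry M[0][0]: det = old_det + (v - 1) * C_00
Cofactor C_00 = -2
Want det = 0: -8 + (v - 1) * -2 = 0
  (v - 1) = 8 / -2 = -4
  v = 1 + (-4) = -3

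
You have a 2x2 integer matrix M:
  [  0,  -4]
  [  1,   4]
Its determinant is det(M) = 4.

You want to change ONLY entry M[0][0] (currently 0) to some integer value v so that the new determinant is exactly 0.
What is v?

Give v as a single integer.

det is linear in entry M[0][0]: det = old_det + (v - 0) * C_00
Cofactor C_00 = 4
Want det = 0: 4 + (v - 0) * 4 = 0
  (v - 0) = -4 / 4 = -1
  v = 0 + (-1) = -1

Answer: -1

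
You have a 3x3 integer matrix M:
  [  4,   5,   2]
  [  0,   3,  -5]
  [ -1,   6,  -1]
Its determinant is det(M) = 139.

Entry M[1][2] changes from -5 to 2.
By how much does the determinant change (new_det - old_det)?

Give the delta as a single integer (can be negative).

Answer: -203

Derivation:
Cofactor C_12 = -29
Entry delta = 2 - -5 = 7
Det delta = entry_delta * cofactor = 7 * -29 = -203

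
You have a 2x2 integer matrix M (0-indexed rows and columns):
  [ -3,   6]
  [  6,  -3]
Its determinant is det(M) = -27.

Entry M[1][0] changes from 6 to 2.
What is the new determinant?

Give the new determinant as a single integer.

Answer: -3

Derivation:
det is linear in row 1: changing M[1][0] by delta changes det by delta * cofactor(1,0).
Cofactor C_10 = (-1)^(1+0) * minor(1,0) = -6
Entry delta = 2 - 6 = -4
Det delta = -4 * -6 = 24
New det = -27 + 24 = -3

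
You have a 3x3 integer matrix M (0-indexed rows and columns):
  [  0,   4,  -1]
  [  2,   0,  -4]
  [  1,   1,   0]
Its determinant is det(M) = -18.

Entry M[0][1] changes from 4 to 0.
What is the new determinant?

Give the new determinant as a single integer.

Answer: -2

Derivation:
det is linear in row 0: changing M[0][1] by delta changes det by delta * cofactor(0,1).
Cofactor C_01 = (-1)^(0+1) * minor(0,1) = -4
Entry delta = 0 - 4 = -4
Det delta = -4 * -4 = 16
New det = -18 + 16 = -2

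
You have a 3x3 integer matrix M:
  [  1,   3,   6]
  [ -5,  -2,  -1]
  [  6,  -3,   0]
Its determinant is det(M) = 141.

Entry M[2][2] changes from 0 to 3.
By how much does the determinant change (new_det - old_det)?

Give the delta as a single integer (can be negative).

Cofactor C_22 = 13
Entry delta = 3 - 0 = 3
Det delta = entry_delta * cofactor = 3 * 13 = 39

Answer: 39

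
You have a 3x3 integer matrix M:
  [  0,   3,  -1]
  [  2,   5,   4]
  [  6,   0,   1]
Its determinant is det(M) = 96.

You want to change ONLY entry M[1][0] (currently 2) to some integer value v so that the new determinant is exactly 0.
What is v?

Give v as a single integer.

det is linear in entry M[1][0]: det = old_det + (v - 2) * C_10
Cofactor C_10 = -3
Want det = 0: 96 + (v - 2) * -3 = 0
  (v - 2) = -96 / -3 = 32
  v = 2 + (32) = 34

Answer: 34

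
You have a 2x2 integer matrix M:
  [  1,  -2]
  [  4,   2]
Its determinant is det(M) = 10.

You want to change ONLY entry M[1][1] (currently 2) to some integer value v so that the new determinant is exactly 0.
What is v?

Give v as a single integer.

Answer: -8

Derivation:
det is linear in entry M[1][1]: det = old_det + (v - 2) * C_11
Cofactor C_11 = 1
Want det = 0: 10 + (v - 2) * 1 = 0
  (v - 2) = -10 / 1 = -10
  v = 2 + (-10) = -8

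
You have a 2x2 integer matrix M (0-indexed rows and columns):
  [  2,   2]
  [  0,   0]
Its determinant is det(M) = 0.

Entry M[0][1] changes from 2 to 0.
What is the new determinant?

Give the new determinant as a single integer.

det is linear in row 0: changing M[0][1] by delta changes det by delta * cofactor(0,1).
Cofactor C_01 = (-1)^(0+1) * minor(0,1) = 0
Entry delta = 0 - 2 = -2
Det delta = -2 * 0 = 0
New det = 0 + 0 = 0

Answer: 0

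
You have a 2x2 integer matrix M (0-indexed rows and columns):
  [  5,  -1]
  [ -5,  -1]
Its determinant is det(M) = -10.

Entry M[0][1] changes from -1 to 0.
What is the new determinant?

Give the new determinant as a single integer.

det is linear in row 0: changing M[0][1] by delta changes det by delta * cofactor(0,1).
Cofactor C_01 = (-1)^(0+1) * minor(0,1) = 5
Entry delta = 0 - -1 = 1
Det delta = 1 * 5 = 5
New det = -10 + 5 = -5

Answer: -5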